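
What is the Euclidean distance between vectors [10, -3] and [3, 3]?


d = sqrt(sum of squared differences). (10-3)^2=49, (-3-3)^2=36. Sum = 85.

sqrt(85)


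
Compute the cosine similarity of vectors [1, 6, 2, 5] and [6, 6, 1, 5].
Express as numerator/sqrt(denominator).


dot = 69. |a|^2 = 66, |b|^2 = 98. cos = 69/sqrt(6468).

69/sqrt(6468)


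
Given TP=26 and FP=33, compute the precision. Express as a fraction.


Precision = TP / (TP + FP) = 26 / 59 = 26/59.

26/59


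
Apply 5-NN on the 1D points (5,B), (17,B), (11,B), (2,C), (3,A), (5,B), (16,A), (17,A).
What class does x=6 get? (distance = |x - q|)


Distances: |5-6|=1, |17-6|=11, |11-6|=5, |2-6|=4, |3-6|=3, |5-6|=1, |16-6|=10, |17-6|=11. 5 nearest: (5,B), (5,B), (3,A), (2,C), (11,B). Counts: {'B': 3, 'A': 1, 'C': 1}. Majority class: B.

B


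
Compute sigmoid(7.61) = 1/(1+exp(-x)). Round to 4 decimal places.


sigma(7.61) = 1/(1+e^(-7.61)) = 1/(1+0.000495) = 1/1.000495 = 0.9995.

0.9995


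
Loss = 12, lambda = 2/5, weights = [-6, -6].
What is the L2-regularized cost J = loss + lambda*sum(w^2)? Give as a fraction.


L2 sq norm = sum(w^2) = 72. J = 12 + 2/5 * 72 = 204/5.

204/5


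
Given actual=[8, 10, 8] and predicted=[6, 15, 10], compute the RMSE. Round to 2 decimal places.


MSE = 11.0000. RMSE = sqrt(11.0000) = 3.32.

3.32


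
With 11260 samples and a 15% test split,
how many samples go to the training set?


Test set = 11260 * 15% = 1689. Training set = 11260 - 1689 = 9571.

9571


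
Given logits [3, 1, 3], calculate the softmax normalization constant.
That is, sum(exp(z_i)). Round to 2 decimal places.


Denom = e^3=20.0855 + e^1=2.7183 + e^3=20.0855. Sum = 42.8893, which rounds to 42.89.

42.89


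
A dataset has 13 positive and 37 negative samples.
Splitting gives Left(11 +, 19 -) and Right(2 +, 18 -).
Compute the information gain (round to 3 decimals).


H(parent) = 0.8267. H(left) = 0.9481, H(right) = 0.4690. Weighted = (30/50)*0.9481 + (20/50)*0.4690 = 0.7565. IG = 0.8267 - 0.7565 = 0.0702, which rounds to 0.070.

0.070


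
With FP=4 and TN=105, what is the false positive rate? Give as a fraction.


FPR = FP / (FP + TN) = 4 / 109 = 4/109.

4/109


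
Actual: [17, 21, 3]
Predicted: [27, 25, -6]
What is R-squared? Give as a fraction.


Mean(y) = 41/3. SS_res = 197. SS_tot = 536/3. R^2 = 1 - 197/(536/3) = -55/536.

-55/536


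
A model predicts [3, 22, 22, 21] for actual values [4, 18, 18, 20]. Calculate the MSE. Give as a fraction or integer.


MSE = (1/4) * ((4-3)^2=1 + (18-22)^2=16 + (18-22)^2=16 + (20-21)^2=1). Sum = 34. MSE = 17/2.

17/2


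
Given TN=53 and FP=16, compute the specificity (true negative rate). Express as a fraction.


Specificity = TN / (TN + FP) = 53 / 69 = 53/69.

53/69


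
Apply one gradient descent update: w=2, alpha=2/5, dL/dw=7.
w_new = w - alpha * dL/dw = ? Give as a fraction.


w_new = 2 - 2/5 * 7 = 2 - 14/5 = -4/5.

-4/5


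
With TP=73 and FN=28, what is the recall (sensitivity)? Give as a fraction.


Recall = TP / (TP + FN) = 73 / 101 = 73/101.

73/101


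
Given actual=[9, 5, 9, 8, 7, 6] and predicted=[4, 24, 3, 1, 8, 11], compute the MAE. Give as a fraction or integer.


MAE = (1/6) * (|9-4|=5 + |5-24|=19 + |9-3|=6 + |8-1|=7 + |7-8|=1 + |6-11|=5). Sum = 43. MAE = 43/6.

43/6


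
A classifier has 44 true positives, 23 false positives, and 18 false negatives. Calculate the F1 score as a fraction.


Precision = 44/67 = 44/67. Recall = 44/62 = 22/31. F1 = 2*P*R/(P+R) = 88/129.

88/129


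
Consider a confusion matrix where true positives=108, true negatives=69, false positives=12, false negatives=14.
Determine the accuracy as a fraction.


Accuracy = (TP + TN) / (TP + TN + FP + FN) = (108 + 69) / 203 = 177/203.

177/203


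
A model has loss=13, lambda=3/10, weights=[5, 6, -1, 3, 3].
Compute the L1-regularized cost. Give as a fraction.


L1 norm = sum(|w|) = 18. J = 13 + 3/10 * 18 = 92/5.

92/5


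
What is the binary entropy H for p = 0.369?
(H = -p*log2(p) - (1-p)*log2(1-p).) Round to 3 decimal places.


H = -0.369*log2(0.369) - 0.631*log2(0.631) = 0.950.

0.950


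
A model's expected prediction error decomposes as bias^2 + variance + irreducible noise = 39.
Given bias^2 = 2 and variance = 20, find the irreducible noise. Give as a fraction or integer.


Total error = bias^2 + variance + irreducible noise. So irreducible noise = 39 - 2 - 20 = 17.

17


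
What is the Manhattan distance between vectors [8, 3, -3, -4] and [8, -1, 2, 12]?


d = sum of absolute differences: |8-8|=0 + |3--1|=4 + |-3-2|=5 + |-4-12|=16 = 25.

25


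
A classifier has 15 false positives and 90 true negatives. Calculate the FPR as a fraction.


FPR = FP / (FP + TN) = 15 / 105 = 1/7.

1/7


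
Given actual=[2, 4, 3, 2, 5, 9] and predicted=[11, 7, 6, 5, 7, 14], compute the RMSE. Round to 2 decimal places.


MSE = 22.8333. RMSE = sqrt(22.8333) = 4.78.

4.78


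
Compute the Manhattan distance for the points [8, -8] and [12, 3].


d = sum of absolute differences: |8-12|=4 + |-8-3|=11 = 15.

15


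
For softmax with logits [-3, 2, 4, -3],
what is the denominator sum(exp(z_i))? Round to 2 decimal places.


Denom = e^-3=0.0498 + e^2=7.3891 + e^4=54.5982 + e^-3=0.0498. Sum = 62.0869, which rounds to 62.09.

62.09


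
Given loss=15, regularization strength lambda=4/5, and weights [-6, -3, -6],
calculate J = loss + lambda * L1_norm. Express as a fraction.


L1 norm = sum(|w|) = 15. J = 15 + 4/5 * 15 = 27.

27


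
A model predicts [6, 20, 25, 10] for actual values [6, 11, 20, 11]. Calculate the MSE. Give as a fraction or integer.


MSE = (1/4) * ((6-6)^2=0 + (11-20)^2=81 + (20-25)^2=25 + (11-10)^2=1). Sum = 107. MSE = 107/4.

107/4


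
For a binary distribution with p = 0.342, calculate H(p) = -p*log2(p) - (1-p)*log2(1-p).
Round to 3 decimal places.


H = -0.342*log2(0.342) - 0.658*log2(0.658) = 0.927.

0.927


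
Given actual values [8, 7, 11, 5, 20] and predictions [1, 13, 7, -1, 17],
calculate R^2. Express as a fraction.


Mean(y) = 51/5. SS_res = 146. SS_tot = 694/5. R^2 = 1 - 146/(694/5) = -18/347.

-18/347


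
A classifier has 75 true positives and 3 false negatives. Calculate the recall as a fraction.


Recall = TP / (TP + FN) = 75 / 78 = 25/26.

25/26


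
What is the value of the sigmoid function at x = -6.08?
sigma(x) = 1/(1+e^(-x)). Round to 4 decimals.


sigma(-6.08) = 1/(1+e^(6.08)) = 1/(1+437.029195) = 1/438.029195 = 0.0023.

0.0023


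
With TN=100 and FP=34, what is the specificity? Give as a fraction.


Specificity = TN / (TN + FP) = 100 / 134 = 50/67.

50/67


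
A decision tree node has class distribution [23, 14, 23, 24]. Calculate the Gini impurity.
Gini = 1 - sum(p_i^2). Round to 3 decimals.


Total = 84. Proportions: 23/84, 14/84, 23/84, 24/84. sum(p_i^2) = 0.2594. Gini = 1 - 0.2594 = 0.7406, which rounds to 0.741.

0.741


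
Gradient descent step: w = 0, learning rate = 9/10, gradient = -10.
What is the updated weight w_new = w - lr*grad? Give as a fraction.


w_new = 0 - 9/10 * -10 = 0 - -9 = 9.

9


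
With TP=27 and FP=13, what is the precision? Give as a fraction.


Precision = TP / (TP + FP) = 27 / 40 = 27/40.

27/40


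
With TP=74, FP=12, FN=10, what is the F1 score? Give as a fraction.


Precision = 74/86 = 37/43. Recall = 74/84 = 37/42. F1 = 2*P*R/(P+R) = 74/85.

74/85


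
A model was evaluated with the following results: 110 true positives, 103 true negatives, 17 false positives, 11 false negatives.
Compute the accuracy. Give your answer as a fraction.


Accuracy = (TP + TN) / (TP + TN + FP + FN) = (110 + 103) / 241 = 213/241.

213/241


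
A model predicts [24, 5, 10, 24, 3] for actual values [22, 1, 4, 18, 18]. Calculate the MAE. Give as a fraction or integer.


MAE = (1/5) * (|22-24|=2 + |1-5|=4 + |4-10|=6 + |18-24|=6 + |18-3|=15). Sum = 33. MAE = 33/5.

33/5


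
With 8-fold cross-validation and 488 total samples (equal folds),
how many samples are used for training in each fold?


Each validation fold has 488/8 = 61 samples. Training set = 488 - 61 = 427.

427


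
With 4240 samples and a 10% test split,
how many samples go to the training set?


Test set = 4240 * 10% = 424. Training set = 4240 - 424 = 3816.

3816


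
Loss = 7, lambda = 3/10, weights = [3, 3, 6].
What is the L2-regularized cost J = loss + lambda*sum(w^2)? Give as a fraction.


L2 sq norm = sum(w^2) = 54. J = 7 + 3/10 * 54 = 116/5.

116/5


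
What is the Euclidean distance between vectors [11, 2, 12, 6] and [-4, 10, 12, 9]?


d = sqrt(sum of squared differences). (11--4)^2=225, (2-10)^2=64, (12-12)^2=0, (6-9)^2=9. Sum = 298.

sqrt(298)


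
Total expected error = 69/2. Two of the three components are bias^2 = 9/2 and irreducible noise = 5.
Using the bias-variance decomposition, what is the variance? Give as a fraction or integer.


Total error = bias^2 + variance + irreducible noise. So variance = 69/2 - 9/2 - 5 = 25.

25


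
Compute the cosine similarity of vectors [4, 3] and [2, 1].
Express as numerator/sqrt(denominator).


dot = 11. |a|^2 = 25, |b|^2 = 5. cos = 11/sqrt(125).

11/sqrt(125)


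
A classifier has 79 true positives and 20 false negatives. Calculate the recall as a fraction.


Recall = TP / (TP + FN) = 79 / 99 = 79/99.

79/99


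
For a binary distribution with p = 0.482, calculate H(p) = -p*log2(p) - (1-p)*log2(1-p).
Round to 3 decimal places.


H = -0.482*log2(0.482) - 0.518*log2(0.518) = 0.999.

0.999


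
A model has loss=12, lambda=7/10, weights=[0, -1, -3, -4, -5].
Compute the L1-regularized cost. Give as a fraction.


L1 norm = sum(|w|) = 13. J = 12 + 7/10 * 13 = 211/10.

211/10


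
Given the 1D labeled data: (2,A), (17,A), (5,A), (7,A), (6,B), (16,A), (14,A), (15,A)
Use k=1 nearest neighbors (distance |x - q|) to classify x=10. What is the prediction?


Distances: |2-10|=8, |17-10|=7, |5-10|=5, |7-10|=3, |6-10|=4, |16-10|=6, |14-10|=4, |15-10|=5. 1 nearest: (7,A). Counts: {'A': 1}. Majority class: A.

A


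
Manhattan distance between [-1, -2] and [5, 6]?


d = sum of absolute differences: |-1-5|=6 + |-2-6|=8 = 14.

14


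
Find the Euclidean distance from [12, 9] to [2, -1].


d = sqrt(sum of squared differences). (12-2)^2=100, (9--1)^2=100. Sum = 200.

sqrt(200)


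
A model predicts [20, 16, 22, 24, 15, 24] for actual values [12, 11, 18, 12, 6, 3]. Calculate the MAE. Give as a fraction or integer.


MAE = (1/6) * (|12-20|=8 + |11-16|=5 + |18-22|=4 + |12-24|=12 + |6-15|=9 + |3-24|=21). Sum = 59. MAE = 59/6.

59/6


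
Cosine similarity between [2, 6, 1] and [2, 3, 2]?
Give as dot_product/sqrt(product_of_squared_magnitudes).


dot = 24. |a|^2 = 41, |b|^2 = 17. cos = 24/sqrt(697).

24/sqrt(697)


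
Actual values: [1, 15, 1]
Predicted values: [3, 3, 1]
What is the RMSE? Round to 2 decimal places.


MSE = 49.3333. RMSE = sqrt(49.3333) = 7.02.

7.02


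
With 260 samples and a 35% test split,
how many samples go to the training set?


Test set = 260 * 35% = 91. Training set = 260 - 91 = 169.

169


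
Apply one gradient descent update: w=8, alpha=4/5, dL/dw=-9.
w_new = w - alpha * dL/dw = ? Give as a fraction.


w_new = 8 - 4/5 * -9 = 8 - -36/5 = 76/5.

76/5


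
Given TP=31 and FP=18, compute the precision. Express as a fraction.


Precision = TP / (TP + FP) = 31 / 49 = 31/49.

31/49


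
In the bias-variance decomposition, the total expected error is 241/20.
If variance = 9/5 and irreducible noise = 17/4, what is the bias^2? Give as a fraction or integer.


Total error = bias^2 + variance + irreducible noise. So bias^2 = 241/20 - 9/5 - 17/4 = 6.

6


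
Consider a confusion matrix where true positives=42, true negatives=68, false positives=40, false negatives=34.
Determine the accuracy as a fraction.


Accuracy = (TP + TN) / (TP + TN + FP + FN) = (42 + 68) / 184 = 55/92.

55/92


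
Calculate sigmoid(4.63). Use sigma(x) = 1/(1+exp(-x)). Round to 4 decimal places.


sigma(4.63) = 1/(1+e^(-4.63)) = 1/(1+0.009755) = 1/1.009755 = 0.9903.

0.9903


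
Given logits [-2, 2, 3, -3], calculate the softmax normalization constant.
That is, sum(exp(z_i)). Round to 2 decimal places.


Denom = e^-2=0.1353 + e^2=7.3891 + e^3=20.0855 + e^-3=0.0498. Sum = 27.6597, which rounds to 27.66.

27.66


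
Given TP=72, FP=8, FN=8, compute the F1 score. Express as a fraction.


Precision = 72/80 = 9/10. Recall = 72/80 = 9/10. F1 = 2*P*R/(P+R) = 9/10.

9/10


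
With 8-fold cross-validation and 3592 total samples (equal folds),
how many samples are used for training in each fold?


Each validation fold has 3592/8 = 449 samples. Training set = 3592 - 449 = 3143.

3143


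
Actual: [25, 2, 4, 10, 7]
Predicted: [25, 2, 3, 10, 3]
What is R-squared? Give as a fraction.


Mean(y) = 48/5. SS_res = 17. SS_tot = 1666/5. R^2 = 1 - 17/(1666/5) = 93/98.

93/98


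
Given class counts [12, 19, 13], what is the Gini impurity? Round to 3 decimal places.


Total = 44. Proportions: 12/44, 19/44, 13/44. sum(p_i^2) = 0.3481. Gini = 1 - 0.3481 = 0.6519, which rounds to 0.652.

0.652


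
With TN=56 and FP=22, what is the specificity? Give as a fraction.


Specificity = TN / (TN + FP) = 56 / 78 = 28/39.

28/39


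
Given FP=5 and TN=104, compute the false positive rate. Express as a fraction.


FPR = FP / (FP + TN) = 5 / 109 = 5/109.

5/109


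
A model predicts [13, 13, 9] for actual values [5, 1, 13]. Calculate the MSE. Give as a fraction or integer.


MSE = (1/3) * ((5-13)^2=64 + (1-13)^2=144 + (13-9)^2=16). Sum = 224. MSE = 224/3.

224/3


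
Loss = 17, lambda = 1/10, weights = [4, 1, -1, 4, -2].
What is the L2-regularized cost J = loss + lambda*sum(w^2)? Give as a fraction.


L2 sq norm = sum(w^2) = 38. J = 17 + 1/10 * 38 = 104/5.

104/5


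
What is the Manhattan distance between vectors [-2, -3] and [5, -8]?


d = sum of absolute differences: |-2-5|=7 + |-3--8|=5 = 12.

12


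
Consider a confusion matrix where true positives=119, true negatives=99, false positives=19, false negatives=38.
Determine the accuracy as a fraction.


Accuracy = (TP + TN) / (TP + TN + FP + FN) = (119 + 99) / 275 = 218/275.

218/275


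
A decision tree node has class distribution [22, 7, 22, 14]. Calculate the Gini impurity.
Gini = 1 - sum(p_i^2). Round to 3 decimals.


Total = 65. Proportions: 22/65, 7/65, 22/65, 14/65. sum(p_i^2) = 0.2871. Gini = 1 - 0.2871 = 0.7129, which rounds to 0.713.

0.713


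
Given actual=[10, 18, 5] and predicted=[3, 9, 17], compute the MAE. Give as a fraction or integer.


MAE = (1/3) * (|10-3|=7 + |18-9|=9 + |5-17|=12). Sum = 28. MAE = 28/3.

28/3


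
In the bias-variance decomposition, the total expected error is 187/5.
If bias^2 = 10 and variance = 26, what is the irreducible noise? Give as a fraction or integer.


Total error = bias^2 + variance + irreducible noise. So irreducible noise = 187/5 - 10 - 26 = 7/5.

7/5


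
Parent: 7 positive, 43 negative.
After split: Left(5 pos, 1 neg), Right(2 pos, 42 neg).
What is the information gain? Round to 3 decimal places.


H(parent) = 0.5842. H(left) = 0.6500, H(right) = 0.2668. Weighted = (6/50)*0.6500 + (44/50)*0.2668 = 0.3128. IG = 0.5842 - 0.3128 = 0.2714, which rounds to 0.271.

0.271


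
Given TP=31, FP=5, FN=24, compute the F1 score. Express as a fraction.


Precision = 31/36 = 31/36. Recall = 31/55 = 31/55. F1 = 2*P*R/(P+R) = 62/91.

62/91


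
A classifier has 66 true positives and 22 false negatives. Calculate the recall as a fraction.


Recall = TP / (TP + FN) = 66 / 88 = 3/4.

3/4


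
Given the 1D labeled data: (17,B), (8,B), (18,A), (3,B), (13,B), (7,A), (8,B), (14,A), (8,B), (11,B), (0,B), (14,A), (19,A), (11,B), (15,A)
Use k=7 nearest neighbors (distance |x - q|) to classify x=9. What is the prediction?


Distances: |17-9|=8, |8-9|=1, |18-9|=9, |3-9|=6, |13-9|=4, |7-9|=2, |8-9|=1, |14-9|=5, |8-9|=1, |11-9|=2, |0-9|=9, |14-9|=5, |19-9|=10, |11-9|=2, |15-9|=6. 7 nearest: (8,B), (8,B), (8,B), (7,A), (11,B), (11,B), (13,B). Counts: {'B': 6, 'A': 1}. Majority class: B.

B


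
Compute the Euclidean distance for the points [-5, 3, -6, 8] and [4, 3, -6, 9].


d = sqrt(sum of squared differences). (-5-4)^2=81, (3-3)^2=0, (-6--6)^2=0, (8-9)^2=1. Sum = 82.

sqrt(82)


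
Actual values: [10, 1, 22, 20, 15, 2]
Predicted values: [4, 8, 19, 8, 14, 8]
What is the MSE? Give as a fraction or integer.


MSE = (1/6) * ((10-4)^2=36 + (1-8)^2=49 + (22-19)^2=9 + (20-8)^2=144 + (15-14)^2=1 + (2-8)^2=36). Sum = 275. MSE = 275/6.

275/6


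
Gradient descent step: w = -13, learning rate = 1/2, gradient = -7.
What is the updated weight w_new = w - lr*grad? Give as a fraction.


w_new = -13 - 1/2 * -7 = -13 - -7/2 = -19/2.

-19/2


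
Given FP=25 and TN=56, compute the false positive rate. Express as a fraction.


FPR = FP / (FP + TN) = 25 / 81 = 25/81.

25/81


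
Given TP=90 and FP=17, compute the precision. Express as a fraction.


Precision = TP / (TP + FP) = 90 / 107 = 90/107.

90/107


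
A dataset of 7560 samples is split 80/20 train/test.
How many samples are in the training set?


Test set = 7560 * 20% = 1512. Training set = 7560 - 1512 = 6048.

6048


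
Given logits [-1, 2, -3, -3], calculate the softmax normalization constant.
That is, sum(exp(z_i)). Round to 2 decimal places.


Denom = e^-1=0.3679 + e^2=7.3891 + e^-3=0.0498 + e^-3=0.0498. Sum = 7.8566, which rounds to 7.86.

7.86


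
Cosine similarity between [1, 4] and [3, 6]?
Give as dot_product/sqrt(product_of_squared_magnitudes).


dot = 27. |a|^2 = 17, |b|^2 = 45. cos = 27/sqrt(765).

27/sqrt(765)


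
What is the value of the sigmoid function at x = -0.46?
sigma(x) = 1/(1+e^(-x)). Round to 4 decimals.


sigma(-0.46) = 1/(1+e^(0.46)) = 1/(1+1.584074) = 1/2.584074 = 0.3870.

0.3870


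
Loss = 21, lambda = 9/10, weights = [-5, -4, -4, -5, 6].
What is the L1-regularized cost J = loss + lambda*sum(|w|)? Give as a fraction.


L1 norm = sum(|w|) = 24. J = 21 + 9/10 * 24 = 213/5.

213/5


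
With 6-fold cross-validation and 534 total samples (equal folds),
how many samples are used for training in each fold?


Each validation fold has 534/6 = 89 samples. Training set = 534 - 89 = 445.

445


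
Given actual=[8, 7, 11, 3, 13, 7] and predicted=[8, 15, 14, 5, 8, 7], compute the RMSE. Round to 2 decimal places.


MSE = 17.0000. RMSE = sqrt(17.0000) = 4.12.

4.12


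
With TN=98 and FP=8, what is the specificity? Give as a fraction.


Specificity = TN / (TN + FP) = 98 / 106 = 49/53.

49/53


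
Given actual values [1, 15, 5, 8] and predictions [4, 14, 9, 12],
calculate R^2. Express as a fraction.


Mean(y) = 29/4. SS_res = 42. SS_tot = 419/4. R^2 = 1 - 42/(419/4) = 251/419.

251/419


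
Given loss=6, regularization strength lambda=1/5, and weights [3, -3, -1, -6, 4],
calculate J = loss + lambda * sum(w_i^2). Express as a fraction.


L2 sq norm = sum(w^2) = 71. J = 6 + 1/5 * 71 = 101/5.

101/5


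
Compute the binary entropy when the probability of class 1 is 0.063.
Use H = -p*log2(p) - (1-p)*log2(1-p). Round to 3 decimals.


H = -0.063*log2(0.063) - 0.937*log2(0.937) = 0.339.

0.339


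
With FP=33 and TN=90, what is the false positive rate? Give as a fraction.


FPR = FP / (FP + TN) = 33 / 123 = 11/41.

11/41


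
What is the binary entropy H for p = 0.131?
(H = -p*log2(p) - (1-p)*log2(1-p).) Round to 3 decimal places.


H = -0.131*log2(0.131) - 0.869*log2(0.869) = 0.560.

0.560


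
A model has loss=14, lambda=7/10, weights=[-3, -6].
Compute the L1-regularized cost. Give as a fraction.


L1 norm = sum(|w|) = 9. J = 14 + 7/10 * 9 = 203/10.

203/10


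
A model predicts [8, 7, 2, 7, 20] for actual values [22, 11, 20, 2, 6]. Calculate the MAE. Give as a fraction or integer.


MAE = (1/5) * (|22-8|=14 + |11-7|=4 + |20-2|=18 + |2-7|=5 + |6-20|=14). Sum = 55. MAE = 11.

11


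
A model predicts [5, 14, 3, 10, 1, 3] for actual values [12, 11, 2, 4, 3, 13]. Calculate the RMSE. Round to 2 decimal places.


MSE = 33.1667. RMSE = sqrt(33.1667) = 5.76.

5.76


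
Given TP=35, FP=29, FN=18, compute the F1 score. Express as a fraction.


Precision = 35/64 = 35/64. Recall = 35/53 = 35/53. F1 = 2*P*R/(P+R) = 70/117.

70/117


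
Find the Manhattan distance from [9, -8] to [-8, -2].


d = sum of absolute differences: |9--8|=17 + |-8--2|=6 = 23.

23


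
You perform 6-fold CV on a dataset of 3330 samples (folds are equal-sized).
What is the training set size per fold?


Each validation fold has 3330/6 = 555 samples. Training set = 3330 - 555 = 2775.

2775


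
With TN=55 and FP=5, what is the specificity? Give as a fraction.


Specificity = TN / (TN + FP) = 55 / 60 = 11/12.

11/12


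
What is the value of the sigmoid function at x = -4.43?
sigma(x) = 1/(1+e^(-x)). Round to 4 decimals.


sigma(-4.43) = 1/(1+e^(4.43)) = 1/(1+83.931417) = 1/84.931417 = 0.0118.

0.0118


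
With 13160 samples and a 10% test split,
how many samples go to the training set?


Test set = 13160 * 10% = 1316. Training set = 13160 - 1316 = 11844.

11844


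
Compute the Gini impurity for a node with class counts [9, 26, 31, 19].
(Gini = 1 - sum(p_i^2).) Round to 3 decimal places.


Total = 85. Proportions: 9/85, 26/85, 31/85, 19/85. sum(p_i^2) = 0.2878. Gini = 1 - 0.2878 = 0.7122, which rounds to 0.712.

0.712


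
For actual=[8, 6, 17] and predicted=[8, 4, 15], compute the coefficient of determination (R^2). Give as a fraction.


Mean(y) = 31/3. SS_res = 8. SS_tot = 206/3. R^2 = 1 - 8/(206/3) = 91/103.

91/103


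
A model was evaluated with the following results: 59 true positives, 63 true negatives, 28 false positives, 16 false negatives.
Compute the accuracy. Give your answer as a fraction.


Accuracy = (TP + TN) / (TP + TN + FP + FN) = (59 + 63) / 166 = 61/83.

61/83


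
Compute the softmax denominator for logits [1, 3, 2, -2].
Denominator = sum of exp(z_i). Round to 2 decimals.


Denom = e^1=2.7183 + e^3=20.0855 + e^2=7.3891 + e^-2=0.1353. Sum = 30.3282, which rounds to 30.33.

30.33


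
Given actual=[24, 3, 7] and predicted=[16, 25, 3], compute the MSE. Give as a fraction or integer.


MSE = (1/3) * ((24-16)^2=64 + (3-25)^2=484 + (7-3)^2=16). Sum = 564. MSE = 188.

188


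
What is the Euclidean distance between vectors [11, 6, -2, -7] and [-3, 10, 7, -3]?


d = sqrt(sum of squared differences). (11--3)^2=196, (6-10)^2=16, (-2-7)^2=81, (-7--3)^2=16. Sum = 309.

sqrt(309)


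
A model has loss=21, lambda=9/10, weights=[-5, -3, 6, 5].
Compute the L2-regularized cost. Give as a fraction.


L2 sq norm = sum(w^2) = 95. J = 21 + 9/10 * 95 = 213/2.

213/2


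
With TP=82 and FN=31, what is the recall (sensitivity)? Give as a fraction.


Recall = TP / (TP + FN) = 82 / 113 = 82/113.

82/113


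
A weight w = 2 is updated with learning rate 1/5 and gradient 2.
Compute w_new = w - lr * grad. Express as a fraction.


w_new = 2 - 1/5 * 2 = 2 - 2/5 = 8/5.

8/5


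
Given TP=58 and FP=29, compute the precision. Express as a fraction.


Precision = TP / (TP + FP) = 58 / 87 = 2/3.

2/3


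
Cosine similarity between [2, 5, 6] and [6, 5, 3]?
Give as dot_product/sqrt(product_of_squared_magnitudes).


dot = 55. |a|^2 = 65, |b|^2 = 70. cos = 55/sqrt(4550).

55/sqrt(4550)


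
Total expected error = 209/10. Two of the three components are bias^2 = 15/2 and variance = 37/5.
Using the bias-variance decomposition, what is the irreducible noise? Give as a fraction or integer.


Total error = bias^2 + variance + irreducible noise. So irreducible noise = 209/10 - 15/2 - 37/5 = 6.

6


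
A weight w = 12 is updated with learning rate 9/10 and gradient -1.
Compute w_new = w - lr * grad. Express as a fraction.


w_new = 12 - 9/10 * -1 = 12 - -9/10 = 129/10.

129/10


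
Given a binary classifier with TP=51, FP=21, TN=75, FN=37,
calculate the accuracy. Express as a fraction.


Accuracy = (TP + TN) / (TP + TN + FP + FN) = (51 + 75) / 184 = 63/92.

63/92


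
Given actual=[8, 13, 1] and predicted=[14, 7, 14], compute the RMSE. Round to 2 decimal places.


MSE = 80.3333. RMSE = sqrt(80.3333) = 8.96.

8.96


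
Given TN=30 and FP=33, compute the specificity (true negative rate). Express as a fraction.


Specificity = TN / (TN + FP) = 30 / 63 = 10/21.

10/21


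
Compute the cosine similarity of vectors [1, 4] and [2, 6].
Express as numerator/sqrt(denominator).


dot = 26. |a|^2 = 17, |b|^2 = 40. cos = 26/sqrt(680).

26/sqrt(680)


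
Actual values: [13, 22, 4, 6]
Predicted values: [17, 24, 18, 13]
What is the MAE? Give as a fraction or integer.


MAE = (1/4) * (|13-17|=4 + |22-24|=2 + |4-18|=14 + |6-13|=7). Sum = 27. MAE = 27/4.

27/4


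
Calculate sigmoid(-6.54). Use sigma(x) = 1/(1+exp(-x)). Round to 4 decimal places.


sigma(-6.54) = 1/(1+e^(6.54)) = 1/(1+692.286578) = 1/693.286578 = 0.0014.

0.0014


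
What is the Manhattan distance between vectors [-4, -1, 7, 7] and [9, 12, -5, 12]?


d = sum of absolute differences: |-4-9|=13 + |-1-12|=13 + |7--5|=12 + |7-12|=5 = 43.

43


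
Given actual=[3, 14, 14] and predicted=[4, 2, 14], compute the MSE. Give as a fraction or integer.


MSE = (1/3) * ((3-4)^2=1 + (14-2)^2=144 + (14-14)^2=0). Sum = 145. MSE = 145/3.

145/3


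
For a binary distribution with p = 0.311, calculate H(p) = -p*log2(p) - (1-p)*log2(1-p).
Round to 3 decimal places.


H = -0.311*log2(0.311) - 0.689*log2(0.689) = 0.894.

0.894


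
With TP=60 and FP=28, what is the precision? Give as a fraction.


Precision = TP / (TP + FP) = 60 / 88 = 15/22.

15/22


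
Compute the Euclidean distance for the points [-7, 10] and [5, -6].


d = sqrt(sum of squared differences). (-7-5)^2=144, (10--6)^2=256. Sum = 400.

20


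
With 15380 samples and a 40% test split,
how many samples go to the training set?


Test set = 15380 * 40% = 6152. Training set = 15380 - 6152 = 9228.

9228


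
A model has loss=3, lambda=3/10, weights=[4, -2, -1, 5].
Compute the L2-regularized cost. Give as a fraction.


L2 sq norm = sum(w^2) = 46. J = 3 + 3/10 * 46 = 84/5.

84/5


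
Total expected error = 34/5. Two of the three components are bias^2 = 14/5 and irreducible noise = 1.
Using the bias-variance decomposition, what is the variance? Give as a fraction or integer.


Total error = bias^2 + variance + irreducible noise. So variance = 34/5 - 14/5 - 1 = 3.

3


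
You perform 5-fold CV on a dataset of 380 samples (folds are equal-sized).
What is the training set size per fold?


Each validation fold has 380/5 = 76 samples. Training set = 380 - 76 = 304.

304


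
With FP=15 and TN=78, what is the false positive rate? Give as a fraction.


FPR = FP / (FP + TN) = 15 / 93 = 5/31.

5/31


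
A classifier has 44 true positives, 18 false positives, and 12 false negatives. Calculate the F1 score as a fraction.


Precision = 44/62 = 22/31. Recall = 44/56 = 11/14. F1 = 2*P*R/(P+R) = 44/59.

44/59


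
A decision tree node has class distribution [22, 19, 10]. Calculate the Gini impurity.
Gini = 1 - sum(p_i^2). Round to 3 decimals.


Total = 51. Proportions: 22/51, 19/51, 10/51. sum(p_i^2) = 0.3633. Gini = 1 - 0.3633 = 0.6367, which rounds to 0.637.

0.637


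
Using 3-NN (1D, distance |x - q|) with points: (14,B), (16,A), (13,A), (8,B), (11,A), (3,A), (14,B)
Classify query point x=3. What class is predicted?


Distances: |14-3|=11, |16-3|=13, |13-3|=10, |8-3|=5, |11-3|=8, |3-3|=0, |14-3|=11. 3 nearest: (3,A), (8,B), (11,A). Counts: {'A': 2, 'B': 1}. Majority class: A.

A


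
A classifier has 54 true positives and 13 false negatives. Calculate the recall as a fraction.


Recall = TP / (TP + FN) = 54 / 67 = 54/67.

54/67


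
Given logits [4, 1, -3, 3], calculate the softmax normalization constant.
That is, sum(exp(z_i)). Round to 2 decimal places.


Denom = e^4=54.5982 + e^1=2.7183 + e^-3=0.0498 + e^3=20.0855. Sum = 77.4518, which rounds to 77.45.

77.45


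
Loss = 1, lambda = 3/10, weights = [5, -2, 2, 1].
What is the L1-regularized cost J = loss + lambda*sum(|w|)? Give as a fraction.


L1 norm = sum(|w|) = 10. J = 1 + 3/10 * 10 = 4.

4


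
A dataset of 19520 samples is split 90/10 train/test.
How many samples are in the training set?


Test set = 19520 * 10% = 1952. Training set = 19520 - 1952 = 17568.

17568


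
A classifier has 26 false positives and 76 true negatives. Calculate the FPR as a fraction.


FPR = FP / (FP + TN) = 26 / 102 = 13/51.

13/51


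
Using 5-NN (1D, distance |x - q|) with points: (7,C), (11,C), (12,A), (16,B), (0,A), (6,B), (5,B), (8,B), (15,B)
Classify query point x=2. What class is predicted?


Distances: |7-2|=5, |11-2|=9, |12-2|=10, |16-2|=14, |0-2|=2, |6-2|=4, |5-2|=3, |8-2|=6, |15-2|=13. 5 nearest: (0,A), (5,B), (6,B), (7,C), (8,B). Counts: {'A': 1, 'B': 3, 'C': 1}. Majority class: B.

B


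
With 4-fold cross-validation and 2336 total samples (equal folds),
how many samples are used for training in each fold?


Each validation fold has 2336/4 = 584 samples. Training set = 2336 - 584 = 1752.

1752


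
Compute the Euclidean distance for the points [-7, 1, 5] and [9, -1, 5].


d = sqrt(sum of squared differences). (-7-9)^2=256, (1--1)^2=4, (5-5)^2=0. Sum = 260.

sqrt(260)


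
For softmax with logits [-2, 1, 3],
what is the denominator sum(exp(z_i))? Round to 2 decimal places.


Denom = e^-2=0.1353 + e^1=2.7183 + e^3=20.0855. Sum = 22.9391, which rounds to 22.94.

22.94


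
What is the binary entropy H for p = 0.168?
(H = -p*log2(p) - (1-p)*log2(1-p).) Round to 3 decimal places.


H = -0.168*log2(0.168) - 0.832*log2(0.832) = 0.653.

0.653


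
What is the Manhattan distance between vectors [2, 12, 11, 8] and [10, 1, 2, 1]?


d = sum of absolute differences: |2-10|=8 + |12-1|=11 + |11-2|=9 + |8-1|=7 = 35.

35


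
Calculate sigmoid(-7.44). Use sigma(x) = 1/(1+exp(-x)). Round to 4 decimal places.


sigma(-7.44) = 1/(1+e^(7.44)) = 1/(1+1702.750221) = 1/1703.750221 = 0.0006.

0.0006


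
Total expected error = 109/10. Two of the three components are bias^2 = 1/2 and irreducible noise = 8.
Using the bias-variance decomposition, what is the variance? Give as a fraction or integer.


Total error = bias^2 + variance + irreducible noise. So variance = 109/10 - 1/2 - 8 = 12/5.

12/5


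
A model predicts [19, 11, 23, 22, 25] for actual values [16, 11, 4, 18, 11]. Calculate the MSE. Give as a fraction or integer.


MSE = (1/5) * ((16-19)^2=9 + (11-11)^2=0 + (4-23)^2=361 + (18-22)^2=16 + (11-25)^2=196). Sum = 582. MSE = 582/5.

582/5


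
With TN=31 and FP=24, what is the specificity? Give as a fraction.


Specificity = TN / (TN + FP) = 31 / 55 = 31/55.

31/55


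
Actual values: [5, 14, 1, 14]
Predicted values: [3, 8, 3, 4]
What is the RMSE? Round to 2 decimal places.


MSE = 36.0000. RMSE = sqrt(36.0000) = 6.00.

6.00


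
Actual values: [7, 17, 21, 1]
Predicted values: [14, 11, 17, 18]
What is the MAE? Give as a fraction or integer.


MAE = (1/4) * (|7-14|=7 + |17-11|=6 + |21-17|=4 + |1-18|=17). Sum = 34. MAE = 17/2.

17/2


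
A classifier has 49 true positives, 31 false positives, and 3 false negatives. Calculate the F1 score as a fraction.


Precision = 49/80 = 49/80. Recall = 49/52 = 49/52. F1 = 2*P*R/(P+R) = 49/66.

49/66


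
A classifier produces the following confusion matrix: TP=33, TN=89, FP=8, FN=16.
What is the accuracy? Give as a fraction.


Accuracy = (TP + TN) / (TP + TN + FP + FN) = (33 + 89) / 146 = 61/73.

61/73


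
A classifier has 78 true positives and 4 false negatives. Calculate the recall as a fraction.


Recall = TP / (TP + FN) = 78 / 82 = 39/41.

39/41


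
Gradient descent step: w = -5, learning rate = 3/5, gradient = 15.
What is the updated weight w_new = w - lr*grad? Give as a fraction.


w_new = -5 - 3/5 * 15 = -5 - 9 = -14.

-14


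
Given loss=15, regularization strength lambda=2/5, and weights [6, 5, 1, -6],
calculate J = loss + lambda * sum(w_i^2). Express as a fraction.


L2 sq norm = sum(w^2) = 98. J = 15 + 2/5 * 98 = 271/5.

271/5


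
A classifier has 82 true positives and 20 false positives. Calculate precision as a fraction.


Precision = TP / (TP + FP) = 82 / 102 = 41/51.

41/51


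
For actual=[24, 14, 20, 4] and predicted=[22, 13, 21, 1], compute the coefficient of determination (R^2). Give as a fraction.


Mean(y) = 31/2. SS_res = 15. SS_tot = 227. R^2 = 1 - 15/(227) = 212/227.

212/227


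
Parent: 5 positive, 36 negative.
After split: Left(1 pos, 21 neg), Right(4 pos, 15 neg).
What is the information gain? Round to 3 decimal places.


H(parent) = 0.5349. H(left) = 0.2668, H(right) = 0.7425. Weighted = (22/41)*0.2668 + (19/41)*0.7425 = 0.4872. IG = 0.5349 - 0.4872 = 0.0477, which rounds to 0.048.

0.048


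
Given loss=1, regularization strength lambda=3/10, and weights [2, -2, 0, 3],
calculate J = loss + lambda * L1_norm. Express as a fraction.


L1 norm = sum(|w|) = 7. J = 1 + 3/10 * 7 = 31/10.

31/10


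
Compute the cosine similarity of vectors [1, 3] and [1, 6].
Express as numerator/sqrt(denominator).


dot = 19. |a|^2 = 10, |b|^2 = 37. cos = 19/sqrt(370).

19/sqrt(370)


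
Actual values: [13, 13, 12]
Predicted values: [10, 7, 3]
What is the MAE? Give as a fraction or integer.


MAE = (1/3) * (|13-10|=3 + |13-7|=6 + |12-3|=9). Sum = 18. MAE = 6.

6


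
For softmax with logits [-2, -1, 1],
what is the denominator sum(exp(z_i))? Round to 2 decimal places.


Denom = e^-2=0.1353 + e^-1=0.3679 + e^1=2.7183. Sum = 3.2215, which rounds to 3.22.

3.22


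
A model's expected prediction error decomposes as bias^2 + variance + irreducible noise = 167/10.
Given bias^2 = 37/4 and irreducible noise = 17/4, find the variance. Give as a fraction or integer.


Total error = bias^2 + variance + irreducible noise. So variance = 167/10 - 37/4 - 17/4 = 16/5.

16/5


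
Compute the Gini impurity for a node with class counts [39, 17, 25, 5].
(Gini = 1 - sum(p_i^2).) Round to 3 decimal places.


Total = 86. Proportions: 39/86, 17/86, 25/86, 5/86. sum(p_i^2) = 0.3326. Gini = 1 - 0.3326 = 0.6674, which rounds to 0.667.

0.667


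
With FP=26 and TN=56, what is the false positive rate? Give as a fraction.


FPR = FP / (FP + TN) = 26 / 82 = 13/41.

13/41


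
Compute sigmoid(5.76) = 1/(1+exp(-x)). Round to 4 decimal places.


sigma(5.76) = 1/(1+e^(-5.76)) = 1/(1+0.003151) = 1/1.003151 = 0.9969.

0.9969


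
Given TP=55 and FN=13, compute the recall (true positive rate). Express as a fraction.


Recall = TP / (TP + FN) = 55 / 68 = 55/68.

55/68


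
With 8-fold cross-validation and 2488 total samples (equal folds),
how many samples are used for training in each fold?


Each validation fold has 2488/8 = 311 samples. Training set = 2488 - 311 = 2177.

2177


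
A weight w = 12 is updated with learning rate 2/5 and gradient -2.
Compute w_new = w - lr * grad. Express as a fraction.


w_new = 12 - 2/5 * -2 = 12 - -4/5 = 64/5.

64/5


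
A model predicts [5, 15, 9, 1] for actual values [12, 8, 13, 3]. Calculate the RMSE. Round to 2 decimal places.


MSE = 29.5000. RMSE = sqrt(29.5000) = 5.43.

5.43


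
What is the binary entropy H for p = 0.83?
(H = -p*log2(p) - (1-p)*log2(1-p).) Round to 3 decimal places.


H = -0.83*log2(0.83) - 0.17*log2(0.17) = 0.658.

0.658


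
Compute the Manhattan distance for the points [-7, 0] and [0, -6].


d = sum of absolute differences: |-7-0|=7 + |0--6|=6 = 13.

13


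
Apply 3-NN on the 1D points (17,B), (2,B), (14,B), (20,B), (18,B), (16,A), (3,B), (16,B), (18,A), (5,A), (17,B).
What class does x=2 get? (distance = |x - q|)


Distances: |17-2|=15, |2-2|=0, |14-2|=12, |20-2|=18, |18-2|=16, |16-2|=14, |3-2|=1, |16-2|=14, |18-2|=16, |5-2|=3, |17-2|=15. 3 nearest: (2,B), (3,B), (5,A). Counts: {'B': 2, 'A': 1}. Majority class: B.

B


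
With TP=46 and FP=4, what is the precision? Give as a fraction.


Precision = TP / (TP + FP) = 46 / 50 = 23/25.

23/25


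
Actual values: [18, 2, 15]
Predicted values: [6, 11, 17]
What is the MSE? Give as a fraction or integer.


MSE = (1/3) * ((18-6)^2=144 + (2-11)^2=81 + (15-17)^2=4). Sum = 229. MSE = 229/3.

229/3


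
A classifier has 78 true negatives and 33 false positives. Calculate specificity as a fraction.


Specificity = TN / (TN + FP) = 78 / 111 = 26/37.

26/37


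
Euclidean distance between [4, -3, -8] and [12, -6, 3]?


d = sqrt(sum of squared differences). (4-12)^2=64, (-3--6)^2=9, (-8-3)^2=121. Sum = 194.

sqrt(194)


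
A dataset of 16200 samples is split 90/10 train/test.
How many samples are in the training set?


Test set = 16200 * 10% = 1620. Training set = 16200 - 1620 = 14580.

14580


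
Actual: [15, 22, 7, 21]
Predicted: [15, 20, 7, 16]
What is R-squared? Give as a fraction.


Mean(y) = 65/4. SS_res = 29. SS_tot = 571/4. R^2 = 1 - 29/(571/4) = 455/571.

455/571


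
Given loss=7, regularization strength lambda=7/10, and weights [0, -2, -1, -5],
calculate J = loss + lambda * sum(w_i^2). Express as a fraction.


L2 sq norm = sum(w^2) = 30. J = 7 + 7/10 * 30 = 28.

28


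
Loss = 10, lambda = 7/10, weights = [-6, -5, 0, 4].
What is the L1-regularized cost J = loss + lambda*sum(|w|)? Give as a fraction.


L1 norm = sum(|w|) = 15. J = 10 + 7/10 * 15 = 41/2.

41/2


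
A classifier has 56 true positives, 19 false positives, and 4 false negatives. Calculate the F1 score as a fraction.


Precision = 56/75 = 56/75. Recall = 56/60 = 14/15. F1 = 2*P*R/(P+R) = 112/135.

112/135


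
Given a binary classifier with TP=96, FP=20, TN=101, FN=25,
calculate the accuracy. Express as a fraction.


Accuracy = (TP + TN) / (TP + TN + FP + FN) = (96 + 101) / 242 = 197/242.

197/242


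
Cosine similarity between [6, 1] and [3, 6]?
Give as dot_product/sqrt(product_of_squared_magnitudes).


dot = 24. |a|^2 = 37, |b|^2 = 45. cos = 24/sqrt(1665).

24/sqrt(1665)


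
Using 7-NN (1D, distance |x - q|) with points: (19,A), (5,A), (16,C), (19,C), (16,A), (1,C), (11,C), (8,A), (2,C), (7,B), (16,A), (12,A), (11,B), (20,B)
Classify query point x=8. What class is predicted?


Distances: |19-8|=11, |5-8|=3, |16-8|=8, |19-8|=11, |16-8|=8, |1-8|=7, |11-8|=3, |8-8|=0, |2-8|=6, |7-8|=1, |16-8|=8, |12-8|=4, |11-8|=3, |20-8|=12. 7 nearest: (8,A), (7,B), (5,A), (11,B), (11,C), (12,A), (2,C). Counts: {'A': 3, 'B': 2, 'C': 2}. Majority class: A.

A


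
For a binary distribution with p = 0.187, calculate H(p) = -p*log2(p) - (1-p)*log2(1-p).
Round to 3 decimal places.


H = -0.187*log2(0.187) - 0.813*log2(0.813) = 0.695.

0.695


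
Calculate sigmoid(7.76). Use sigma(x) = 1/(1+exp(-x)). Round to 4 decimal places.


sigma(7.76) = 1/(1+e^(-7.76)) = 1/(1+0.000426) = 1/1.000426 = 0.9996.

0.9996


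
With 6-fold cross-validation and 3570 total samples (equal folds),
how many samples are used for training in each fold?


Each validation fold has 3570/6 = 595 samples. Training set = 3570 - 595 = 2975.

2975


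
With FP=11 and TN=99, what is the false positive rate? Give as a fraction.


FPR = FP / (FP + TN) = 11 / 110 = 1/10.

1/10


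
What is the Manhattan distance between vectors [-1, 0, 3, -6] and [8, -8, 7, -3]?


d = sum of absolute differences: |-1-8|=9 + |0--8|=8 + |3-7|=4 + |-6--3|=3 = 24.

24


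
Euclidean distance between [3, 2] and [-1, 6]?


d = sqrt(sum of squared differences). (3--1)^2=16, (2-6)^2=16. Sum = 32.

sqrt(32)
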